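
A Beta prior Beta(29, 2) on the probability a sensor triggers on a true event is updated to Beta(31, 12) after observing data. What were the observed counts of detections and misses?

Beta is conjugate to the binomial likelihood: posterior = Beta(α+s, β+f).
Match parameters: s=31−29=2, f=12−2=10.

2 detections and 10 misses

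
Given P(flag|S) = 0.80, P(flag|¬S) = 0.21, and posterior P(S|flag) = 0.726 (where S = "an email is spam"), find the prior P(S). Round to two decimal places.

Bayes' rule in odds form gives O(S|E) = O(S)·[P(E|S)/P(E|¬S)], hence O(S) = O(S|E)/LR.
Posterior odds = 0.726/(1−0.726) = 2.6496. LR = 0.80/0.21 = 3.8095.
Prior odds = 2.6496/3.8095 = 0.6955, so P(S) = 0.6955/(1+0.6955) ≈ 0.41.

P(S) = 0.41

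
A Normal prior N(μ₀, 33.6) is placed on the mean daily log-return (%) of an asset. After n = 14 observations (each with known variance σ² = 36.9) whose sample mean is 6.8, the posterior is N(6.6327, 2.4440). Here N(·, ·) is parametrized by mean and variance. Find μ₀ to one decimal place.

μ₀ = 4.5

The posterior mean is a precision-weighted average: μ_n = (τ₀μ₀ + τ_data·x̄)/(τ₀+τ_data), with τ₀=1/σ₀² and τ_data=n/σ².
Here τ₀ = 1/33.6 = 0.029762 and τ_data = 14/36.9 = 0.379404, so τ_n = 0.409166.
Rearranging for μ₀: μ₀ = (μ_n·τ_n − τ_data·x̄)/τ₀ = (6.6327·0.409166 − 0.379404·6.8) / 0.029762 = 0.133928/0.029762 ≈ 4.5.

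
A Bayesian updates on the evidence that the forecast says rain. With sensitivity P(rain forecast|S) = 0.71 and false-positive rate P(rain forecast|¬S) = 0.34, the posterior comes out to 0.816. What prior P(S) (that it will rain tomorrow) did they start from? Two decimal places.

In odds form, posterior odds = prior odds × likelihood ratio, so prior odds = posterior odds ÷ LR.
Posterior odds = 0.816/(1−0.816) = 4.4348. LR = 0.71/0.34 = 2.0882.
Prior odds = 4.4348/2.0882 = 2.1237, so P(S) = 2.1237/(1+2.1237) ≈ 0.68.

P(S) = 0.68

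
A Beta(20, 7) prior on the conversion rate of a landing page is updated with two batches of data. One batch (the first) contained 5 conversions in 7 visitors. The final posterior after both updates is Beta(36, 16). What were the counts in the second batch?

11 conversions and 7 bounces

Because Beta–binomial updating is additive in the counts, the combined data contributed (α_post−α_prior, β_post−β_prior) successes and failures.
Total across both batches: 36−20=16 conversions, 16−7=9 bounces.
Subtract the first batch: 16−5=11 conversions and 9−2=7 bounces.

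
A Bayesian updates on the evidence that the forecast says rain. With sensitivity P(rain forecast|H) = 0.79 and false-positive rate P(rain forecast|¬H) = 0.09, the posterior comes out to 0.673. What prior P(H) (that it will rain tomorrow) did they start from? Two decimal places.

Bayes' rule in odds form gives O(H|E) = O(H)·[P(E|H)/P(E|¬H)], hence O(H) = O(H|E)/LR.
Posterior odds = 0.673/(1−0.673) = 2.0581. LR = 0.79/0.09 = 8.7778.
Prior odds = 2.0581/8.7778 = 0.2345, so P(H) = 0.2345/(1+0.2345) ≈ 0.19.

P(H) = 0.19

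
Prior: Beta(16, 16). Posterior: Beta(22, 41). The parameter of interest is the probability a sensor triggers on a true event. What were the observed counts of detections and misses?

6 detections and 25 misses

Beta is conjugate to the binomial likelihood: posterior = Beta(a+s, b+f).
So s = 22 − 16 = 6 and f = 41 − 16 = 25.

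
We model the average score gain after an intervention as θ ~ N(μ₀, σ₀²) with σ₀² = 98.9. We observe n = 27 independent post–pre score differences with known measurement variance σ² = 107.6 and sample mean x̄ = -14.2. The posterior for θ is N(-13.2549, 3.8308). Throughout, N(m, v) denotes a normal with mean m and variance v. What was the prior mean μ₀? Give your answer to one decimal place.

μ₀ = 10.2

With known observation variance, the Normal–Normal posterior has precision τ_n = τ₀ + n/σ² and mean μ_n = (τ₀μ₀ + (n/σ²)x̄)/τ_n.
Here τ₀ = 1/98.9 = 0.010111 and τ_data = 27/107.6 = 0.250929, so τ_n = 0.261040.
Rearranging for μ₀: μ₀ = (μ_n·τ_n − τ_data·x̄)/τ₀ = (-13.2549·0.261040 − 0.250929·-14.2) / 0.010111 = 0.103133/0.010111 ≈ 10.2.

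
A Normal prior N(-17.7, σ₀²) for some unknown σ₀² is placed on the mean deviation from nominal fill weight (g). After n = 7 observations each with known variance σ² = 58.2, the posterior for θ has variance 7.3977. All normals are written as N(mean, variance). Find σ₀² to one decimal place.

For the Normal–Normal model with known σ², precisions add: τ_n = τ₀ + n/σ².
So 1/σ₀² = 1/7.3977 − 7/58.2 = 0.135177 − 0.120275 = 0.014902.
Hence σ₀² = 1/0.014902 ≈ 67.1.

σ₀² = 67.1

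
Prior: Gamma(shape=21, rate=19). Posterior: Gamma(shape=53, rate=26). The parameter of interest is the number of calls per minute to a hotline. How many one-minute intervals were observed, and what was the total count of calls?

A Gamma(α, β) prior (rate parametrization) on a Poisson rate with n observations summing to S gives posterior Gamma(α+S, β+n).
Matching: Σxᵢ = 53 − 21 = 32 and n = 26 − 19 = 7.

n = 7 one-minute intervals with total 32 calls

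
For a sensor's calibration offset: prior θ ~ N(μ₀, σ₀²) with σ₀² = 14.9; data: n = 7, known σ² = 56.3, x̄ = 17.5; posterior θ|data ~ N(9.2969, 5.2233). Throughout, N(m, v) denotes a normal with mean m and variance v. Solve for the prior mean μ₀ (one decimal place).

With known observation variance, the Normal–Normal posterior has precision τ_n = τ₀ + n/σ² and mean μ_n = (τ₀μ₀ + (n/σ²)x̄)/τ_n.
Here τ₀ = 1/14.9 = 0.067114 and τ_data = 7/56.3 = 0.124334, so τ_n = 0.191448.
Rearranging for μ₀: μ₀ = (μ_n·τ_n − τ_data·x̄)/τ₀ = (9.2969·0.191448 − 0.124334·17.5) / 0.067114 = -0.395972/0.067114 ≈ -5.9.

μ₀ = -5.9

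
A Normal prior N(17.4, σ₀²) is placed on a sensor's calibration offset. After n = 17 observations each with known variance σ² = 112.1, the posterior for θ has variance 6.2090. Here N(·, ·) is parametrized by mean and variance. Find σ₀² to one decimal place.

Posterior precision equals prior precision plus data precision: 1/σ_n² = 1/σ₀² + n/σ².
So 1/σ₀² = 1/6.2090 − 17/112.1 = 0.161057 − 0.151650 = 0.009407.
Hence σ₀² = 1/0.009407 ≈ 106.3.

σ₀² = 106.3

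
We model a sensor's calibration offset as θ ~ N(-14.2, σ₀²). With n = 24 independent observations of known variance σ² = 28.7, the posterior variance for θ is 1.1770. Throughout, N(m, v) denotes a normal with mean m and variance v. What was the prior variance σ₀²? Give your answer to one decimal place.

For the Normal–Normal model with known σ², precisions add: τ_n = τ₀ + n/σ².
So 1/σ₀² = 1/1.1770 − 24/28.7 = 0.849618 − 0.836237 = 0.013381.
Hence σ₀² = 1/0.013381 ≈ 74.7.

σ₀² = 74.7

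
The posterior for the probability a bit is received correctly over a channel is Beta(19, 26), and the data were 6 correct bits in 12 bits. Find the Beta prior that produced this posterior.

Beta(13, 20)

Beta is conjugate to the binomial likelihood: posterior = Beta(a+s, b+f).
So a = 19 − 6 = 13 and b = 26 − 6 = 20.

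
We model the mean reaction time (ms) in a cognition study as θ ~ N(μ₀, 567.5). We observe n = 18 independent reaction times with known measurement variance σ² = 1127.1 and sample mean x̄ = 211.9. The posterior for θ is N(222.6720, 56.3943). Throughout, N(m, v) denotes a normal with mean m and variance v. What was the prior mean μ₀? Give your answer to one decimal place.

With known observation variance, the Normal–Normal posterior has precision τ_n = τ₀ + n/σ² and mean μ_n = (τ₀μ₀ + (n/σ²)x̄)/τ_n.
Here τ₀ = 1/567.5 = 0.001762 and τ_data = 18/1127.1 = 0.015970, so τ_n = 0.017732.
Rearranging for μ₀: μ₀ = (μ_n·τ_n − τ_data·x̄)/τ₀ = (222.6720·0.017732 − 0.015970·211.9) / 0.001762 = 0.564377/0.001762 ≈ 320.3.

μ₀ = 320.3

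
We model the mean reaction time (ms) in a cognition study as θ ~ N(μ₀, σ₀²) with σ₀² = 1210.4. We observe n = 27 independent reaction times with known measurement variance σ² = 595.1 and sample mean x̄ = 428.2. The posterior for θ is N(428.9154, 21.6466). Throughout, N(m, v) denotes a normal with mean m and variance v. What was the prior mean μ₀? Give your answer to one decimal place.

The posterior mean is a precision-weighted average: μ_n = (τ₀μ₀ + τ_data·x̄)/(τ₀+τ_data), with τ₀=1/σ₀² and τ_data=n/σ².
Here τ₀ = 1/1210.4 = 0.000826 and τ_data = 27/595.1 = 0.045371, so τ_n = 0.046197.
Rearranging for μ₀: μ₀ = (μ_n·τ_n − τ_data·x̄)/τ₀ = (428.9154·0.046197 − 0.045371·428.2) / 0.000826 = 0.386743/0.000826 ≈ 468.2.

μ₀ = 468.2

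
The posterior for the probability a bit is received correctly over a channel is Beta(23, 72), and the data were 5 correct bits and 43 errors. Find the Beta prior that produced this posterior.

Under Beta–binomial conjugacy the posterior parameters are (a+s, b+f).
So a = 23 − 5 = 18 and b = 72 − 43 = 29.

Beta(18, 29)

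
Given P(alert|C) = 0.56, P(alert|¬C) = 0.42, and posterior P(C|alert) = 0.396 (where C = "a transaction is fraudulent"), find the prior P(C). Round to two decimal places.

P(C) = 0.33

In odds form, posterior odds = prior odds × likelihood ratio, so prior odds = posterior odds ÷ LR.
Posterior odds = 0.396/(1−0.396) = 0.6556. LR = 0.56/0.42 = 1.3333.
Prior odds = 0.6556/1.3333 = 0.4917, so P(C) = 0.4917/(1+0.4917) ≈ 0.33.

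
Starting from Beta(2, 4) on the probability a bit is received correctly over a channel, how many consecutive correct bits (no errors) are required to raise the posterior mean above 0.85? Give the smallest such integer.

k = 21

After k correct bits and 0 errors the posterior is Beta(2+k, 4), with mean (2+k)/(2+4+k).
Set (2+k)/(6+k) > 0.85 and solve: k > (0.85·6 − 2)/(1 − 0.85) = 20.667.
The smallest integer exceeding 20.667 is 21, and checking k=21: (23)/(27) = 0.8519 > 0.85.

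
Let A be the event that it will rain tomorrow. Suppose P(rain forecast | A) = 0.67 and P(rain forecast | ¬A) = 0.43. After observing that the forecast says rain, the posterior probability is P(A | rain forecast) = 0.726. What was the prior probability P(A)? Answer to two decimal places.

P(A) = 0.63

In odds form, posterior odds = prior odds × likelihood ratio, so prior odds = posterior odds ÷ LR.
Posterior odds = 0.726/(1−0.726) = 2.6496. LR = 0.67/0.43 = 1.5581.
Prior odds = 2.6496/1.5581 = 1.7005, so P(A) = 1.7005/(1+1.7005) ≈ 0.63.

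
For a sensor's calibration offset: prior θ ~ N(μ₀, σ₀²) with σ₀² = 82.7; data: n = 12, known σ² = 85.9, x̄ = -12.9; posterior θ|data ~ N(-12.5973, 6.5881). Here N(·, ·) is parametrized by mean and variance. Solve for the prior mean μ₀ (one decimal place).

With known observation variance, the Normal–Normal posterior has precision τ_n = τ₀ + n/σ² and mean μ_n = (τ₀μ₀ + (n/σ²)x̄)/τ_n.
Here τ₀ = 1/82.7 = 0.012092 and τ_data = 12/85.9 = 0.139697, so τ_n = 0.151789.
Rearranging for μ₀: μ₀ = (μ_n·τ_n − τ_data·x̄)/τ₀ = (-12.5973·0.151789 − 0.139697·-12.9) / 0.012092 = -0.110040/0.012092 ≈ -9.1.

μ₀ = -9.1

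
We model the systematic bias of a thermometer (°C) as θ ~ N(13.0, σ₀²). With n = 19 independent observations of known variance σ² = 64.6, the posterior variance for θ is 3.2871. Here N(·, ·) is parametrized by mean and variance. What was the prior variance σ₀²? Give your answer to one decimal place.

σ₀² = 99.0

For the Normal–Normal model with known σ², precisions add: τ_n = τ₀ + n/σ².
So 1/σ₀² = 1/3.2871 − 19/64.6 = 0.304220 − 0.294118 = 0.010102.
Hence σ₀² = 1/0.010102 ≈ 99.0.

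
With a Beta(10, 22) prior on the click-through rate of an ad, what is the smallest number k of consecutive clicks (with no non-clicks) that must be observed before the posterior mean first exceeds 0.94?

k = 335

After k clicks and 0 non-clicks the posterior is Beta(10+k, 22), with mean (10+k)/(10+22+k).
Set (10+k)/(32+k) > 0.94 and solve: k > (0.94·32 − 10)/(1 − 0.94) = 334.667.
The smallest integer exceeding 334.667 is 335, and checking k=335: (345)/(367) = 0.9401 > 0.94.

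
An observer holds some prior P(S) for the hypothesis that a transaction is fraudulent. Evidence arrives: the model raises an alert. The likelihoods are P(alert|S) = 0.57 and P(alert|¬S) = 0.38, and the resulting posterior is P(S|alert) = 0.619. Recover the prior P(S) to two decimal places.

P(S) = 0.52

In odds form, posterior odds = prior odds × likelihood ratio, so prior odds = posterior odds ÷ LR.
Posterior odds = 0.619/(1−0.619) = 1.6247. LR = 0.57/0.38 = 1.5000.
Prior odds = 1.6247/1.5000 = 1.0831, so P(S) = 1.0831/(1+1.0831) ≈ 0.52.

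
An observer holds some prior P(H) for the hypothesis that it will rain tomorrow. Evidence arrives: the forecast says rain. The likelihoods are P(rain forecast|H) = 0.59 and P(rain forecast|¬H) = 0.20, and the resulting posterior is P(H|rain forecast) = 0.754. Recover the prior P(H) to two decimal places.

P(H) = 0.51

In odds form, posterior odds = prior odds × likelihood ratio, so prior odds = posterior odds ÷ LR.
Posterior odds = 0.754/(1−0.754) = 3.0650. LR = 0.59/0.20 = 2.9500.
Prior odds = 3.0650/2.9500 = 1.0390, so P(H) = 1.0390/(1+1.0390) ≈ 0.51.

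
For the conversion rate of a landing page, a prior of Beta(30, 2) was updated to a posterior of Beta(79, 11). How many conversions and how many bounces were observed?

49 conversions and 9 bounces

Beta is conjugate to the binomial likelihood: posterior = Beta(α+s, β+f).
So s = 79 − 30 = 49 and f = 11 − 2 = 9.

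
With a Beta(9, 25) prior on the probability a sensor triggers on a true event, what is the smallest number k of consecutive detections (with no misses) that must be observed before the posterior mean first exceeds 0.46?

After k detections and 0 misses the posterior is Beta(9+k, 25), with mean (9+k)/(9+25+k).
Set (9+k)/(34+k) > 0.46 and solve: k > (0.46·34 − 9)/(1 − 0.46) = 12.296.
The smallest integer exceeding 12.296 is 13, and checking k=13: (22)/(47) = 0.4681 > 0.46.

k = 13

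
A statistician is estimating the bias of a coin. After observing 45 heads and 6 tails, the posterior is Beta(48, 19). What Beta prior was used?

Beta is conjugate to the binomial likelihood: posterior = Beta(a+s, b+f).
Subtract the data counts: 48−45=3, 19−6=13.

Beta(3, 13)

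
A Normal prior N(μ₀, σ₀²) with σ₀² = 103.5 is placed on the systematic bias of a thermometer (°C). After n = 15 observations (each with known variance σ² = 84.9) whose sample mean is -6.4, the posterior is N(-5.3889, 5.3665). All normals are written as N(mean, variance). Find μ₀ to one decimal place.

μ₀ = 13.1

The posterior mean is a precision-weighted average: μ_n = (τ₀μ₀ + τ_data·x̄)/(τ₀+τ_data), with τ₀=1/σ₀² and τ_data=n/σ².
Here τ₀ = 1/103.5 = 0.009662 and τ_data = 15/84.9 = 0.176678, so τ_n = 0.186340.
Rearranging for μ₀: μ₀ = (μ_n·τ_n − τ_data·x̄)/τ₀ = (-5.3889·0.186340 − 0.176678·-6.4) / 0.009662 = 0.126572/0.009662 ≈ 13.1.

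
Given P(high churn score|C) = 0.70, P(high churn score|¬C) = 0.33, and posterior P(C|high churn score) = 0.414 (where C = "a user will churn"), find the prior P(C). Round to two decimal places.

P(C) = 0.25

Bayes' rule in odds form gives O(C|E) = O(C)·[P(E|C)/P(E|¬C)], hence O(C) = O(C|E)/LR.
Posterior odds = 0.414/(1−0.414) = 0.7065. LR = 0.70/0.33 = 2.1212.
Prior odds = 0.7065/2.1212 = 0.3331, so P(C) = 0.3331/(1+0.3331) ≈ 0.25.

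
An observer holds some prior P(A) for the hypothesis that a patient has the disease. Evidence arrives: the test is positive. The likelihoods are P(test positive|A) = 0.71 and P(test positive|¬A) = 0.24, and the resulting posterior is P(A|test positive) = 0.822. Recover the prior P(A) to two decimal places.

Bayes' rule in odds form gives O(A|E) = O(A)·[P(E|A)/P(E|¬A)], hence O(A) = O(A|E)/LR.
Posterior odds = 0.822/(1−0.822) = 4.6180. LR = 0.71/0.24 = 2.9583.
Prior odds = 4.6180/2.9583 = 1.5610, so P(A) = 1.5610/(1+1.5610) ≈ 0.61.

P(A) = 0.61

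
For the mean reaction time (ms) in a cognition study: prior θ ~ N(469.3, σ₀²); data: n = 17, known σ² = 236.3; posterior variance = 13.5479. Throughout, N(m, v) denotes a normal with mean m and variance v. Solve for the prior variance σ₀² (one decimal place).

σ₀² = 534.8

For the Normal–Normal model with known σ², precisions add: τ_n = τ₀ + n/σ².
So 1/σ₀² = 1/13.5479 − 17/236.3 = 0.073812 − 0.071942 = 0.001870.
Hence σ₀² = 1/0.001870 ≈ 534.8.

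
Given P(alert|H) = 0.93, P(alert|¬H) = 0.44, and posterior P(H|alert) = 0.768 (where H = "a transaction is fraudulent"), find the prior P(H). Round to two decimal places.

Bayes' rule in odds form gives O(H|E) = O(H)·[P(E|H)/P(E|¬H)], hence O(H) = O(H|E)/LR.
Posterior odds = 0.768/(1−0.768) = 3.3103. LR = 0.93/0.44 = 2.1136.
Prior odds = 3.3103/2.1136 = 1.5662, so P(H) = 1.5662/(1+1.5662) ≈ 0.61.

P(H) = 0.61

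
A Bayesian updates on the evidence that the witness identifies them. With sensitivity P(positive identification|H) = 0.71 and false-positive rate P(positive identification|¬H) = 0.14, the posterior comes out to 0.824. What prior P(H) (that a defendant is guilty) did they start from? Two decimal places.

P(H) = 0.48

In odds form, posterior odds = prior odds × likelihood ratio, so prior odds = posterior odds ÷ LR.
Posterior odds = 0.824/(1−0.824) = 4.6818. LR = 0.71/0.14 = 5.0714.
Prior odds = 4.6818/5.0714 = 0.9232, so P(H) = 0.9232/(1+0.9232) ≈ 0.48.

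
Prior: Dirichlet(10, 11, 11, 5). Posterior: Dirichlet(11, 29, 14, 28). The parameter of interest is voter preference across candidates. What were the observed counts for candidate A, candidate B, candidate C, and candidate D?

For a Dirichlet(α) prior with multinomial counts c, the posterior is Dirichlet(α + c) componentwise.
Counts are posterior − prior componentwise: 11−10=1, 29−11=18, 14−11=3, 28−5=23.

counts (1, 18, 3, 23)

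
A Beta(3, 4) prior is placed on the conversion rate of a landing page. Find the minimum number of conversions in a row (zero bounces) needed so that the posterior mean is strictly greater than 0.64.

k = 5

After k conversions and 0 bounces the posterior is Beta(3+k, 4), with mean (3+k)/(3+4+k).
Set (3+k)/(7+k) > 0.64 and solve: k > (0.64·7 − 3)/(1 − 0.64) = 4.111.
The smallest integer exceeding 4.111 is 5.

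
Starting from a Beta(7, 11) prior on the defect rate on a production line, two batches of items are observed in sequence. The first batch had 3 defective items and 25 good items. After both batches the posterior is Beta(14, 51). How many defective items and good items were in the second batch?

Because Beta–binomial updating is additive in the counts, the combined data contributed (α_post−α_prior, β_post−β_prior) successes and failures.
Total across both batches: 14−7=7 defective items, 51−11=40 good items.
Subtract the first batch: 7−3=4 defective items and 40−25=15 good items.

4 defective items and 15 good items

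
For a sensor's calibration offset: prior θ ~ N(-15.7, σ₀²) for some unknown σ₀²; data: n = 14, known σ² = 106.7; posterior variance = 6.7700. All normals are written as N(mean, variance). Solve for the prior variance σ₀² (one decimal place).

Posterior precision equals prior precision plus data precision: 1/σ_n² = 1/σ₀² + n/σ².
So 1/σ₀² = 1/6.7700 − 14/106.7 = 0.147710 − 0.131209 = 0.016501.
Hence σ₀² = 1/0.016501 ≈ 60.6.

σ₀² = 60.6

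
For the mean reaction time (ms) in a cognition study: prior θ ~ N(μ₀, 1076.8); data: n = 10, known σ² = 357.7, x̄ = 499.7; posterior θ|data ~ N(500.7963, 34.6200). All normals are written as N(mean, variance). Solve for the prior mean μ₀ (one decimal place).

μ₀ = 533.8

The posterior mean is a precision-weighted average: μ_n = (τ₀μ₀ + τ_data·x̄)/(τ₀+τ_data), with τ₀=1/σ₀² and τ_data=n/σ².
Here τ₀ = 1/1076.8 = 0.000929 and τ_data = 10/357.7 = 0.027956, so τ_n = 0.028885.
Rearranging for μ₀: μ₀ = (μ_n·τ_n − τ_data·x̄)/τ₀ = (500.7963·0.028885 − 0.027956·499.7) / 0.000929 = 0.495888/0.000929 ≈ 533.8.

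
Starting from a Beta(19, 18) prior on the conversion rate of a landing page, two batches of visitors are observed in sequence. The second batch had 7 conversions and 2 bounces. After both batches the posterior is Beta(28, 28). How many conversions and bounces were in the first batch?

2 conversions and 8 bounces

Because Beta–binomial updating is additive in the counts, the combined data contributed (α_post−α_prior, β_post−β_prior) successes and failures.
Total across both batches: 28−19=9 conversions, 28−18=10 bounces.
Subtract the second batch: 9−7=2 conversions and 10−2=8 bounces.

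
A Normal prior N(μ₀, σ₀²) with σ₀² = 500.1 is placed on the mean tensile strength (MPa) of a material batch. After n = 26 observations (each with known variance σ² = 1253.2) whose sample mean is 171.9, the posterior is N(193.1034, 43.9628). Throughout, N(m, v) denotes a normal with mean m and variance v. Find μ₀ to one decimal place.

μ₀ = 413.1

The posterior mean is a precision-weighted average: μ_n = (τ₀μ₀ + τ_data·x̄)/(τ₀+τ_data), with τ₀=1/σ₀² and τ_data=n/σ².
Here τ₀ = 1/500.1 = 0.002000 and τ_data = 26/1253.2 = 0.020747, so τ_n = 0.022747.
Rearranging for μ₀: μ₀ = (μ_n·τ_n − τ_data·x̄)/τ₀ = (193.1034·0.022747 − 0.020747·171.9) / 0.002000 = 0.826114/0.002000 ≈ 413.1.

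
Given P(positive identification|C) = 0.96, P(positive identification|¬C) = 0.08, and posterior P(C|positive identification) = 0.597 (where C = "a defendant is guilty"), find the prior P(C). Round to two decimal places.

Bayes' rule in odds form gives O(C|E) = O(C)·[P(E|C)/P(E|¬C)], hence O(C) = O(C|E)/LR.
Posterior odds = 0.597/(1−0.597) = 1.4814. LR = 0.96/0.08 = 12.0000.
Prior odds = 1.4814/12.0000 = 0.1235, so P(C) = 0.1235/(1+0.1235) ≈ 0.11.

P(C) = 0.11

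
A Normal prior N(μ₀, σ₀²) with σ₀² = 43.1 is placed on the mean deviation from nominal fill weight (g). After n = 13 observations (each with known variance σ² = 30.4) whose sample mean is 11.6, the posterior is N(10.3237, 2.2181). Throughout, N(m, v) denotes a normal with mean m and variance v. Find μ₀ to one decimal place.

μ₀ = -13.2

The posterior mean is a precision-weighted average: μ_n = (τ₀μ₀ + τ_data·x̄)/(τ₀+τ_data), with τ₀=1/σ₀² and τ_data=n/σ².
Here τ₀ = 1/43.1 = 0.023202 and τ_data = 13/30.4 = 0.427632, so τ_n = 0.450834.
Rearranging for μ₀: μ₀ = (μ_n·τ_n − τ_data·x̄)/τ₀ = (10.3237·0.450834 − 0.427632·11.6) / 0.023202 = -0.306256/0.023202 ≈ -13.2.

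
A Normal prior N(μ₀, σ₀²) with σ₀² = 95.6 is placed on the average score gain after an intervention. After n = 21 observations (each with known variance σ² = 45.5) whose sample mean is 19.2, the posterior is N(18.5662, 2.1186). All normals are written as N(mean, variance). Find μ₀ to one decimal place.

μ₀ = -9.4

The posterior mean is a precision-weighted average: μ_n = (τ₀μ₀ + τ_data·x̄)/(τ₀+τ_data), with τ₀=1/σ₀² and τ_data=n/σ².
Here τ₀ = 1/95.6 = 0.010460 and τ_data = 21/45.5 = 0.461538, so τ_n = 0.471998.
Rearranging for μ₀: μ₀ = (μ_n·τ_n − τ_data·x̄)/τ₀ = (18.5662·0.471998 − 0.461538·19.2) / 0.010460 = -0.098320/0.010460 ≈ -9.4.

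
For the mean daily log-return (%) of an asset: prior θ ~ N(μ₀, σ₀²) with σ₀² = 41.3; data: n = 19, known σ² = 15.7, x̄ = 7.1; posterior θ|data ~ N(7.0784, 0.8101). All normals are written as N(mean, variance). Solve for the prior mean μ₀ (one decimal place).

μ₀ = 6.0

With known observation variance, the Normal–Normal posterior has precision τ_n = τ₀ + n/σ² and mean μ_n = (τ₀μ₀ + (n/σ²)x̄)/τ_n.
Here τ₀ = 1/41.3 = 0.024213 and τ_data = 19/15.7 = 1.210191, so τ_n = 1.234404.
Rearranging for μ₀: μ₀ = (μ_n·τ_n − τ_data·x̄)/τ₀ = (7.0784·1.234404 − 1.210191·7.1) / 0.024213 = 0.145249/0.024213 ≈ 6.0.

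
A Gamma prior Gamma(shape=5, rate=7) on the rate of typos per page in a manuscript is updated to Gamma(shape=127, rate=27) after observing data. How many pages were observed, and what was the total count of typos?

A Gamma(α, β) prior (rate parametrization) on a Poisson rate with n observations summing to S gives posterior Gamma(α+S, β+n).
Matching: Σxᵢ = 127 − 5 = 122 and n = 27 − 7 = 20.

n = 20 pages with total 122 typos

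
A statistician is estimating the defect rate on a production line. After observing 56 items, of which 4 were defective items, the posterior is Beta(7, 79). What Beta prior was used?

Beta(3, 27)

A Beta(α, β) prior with s successes and f failures in binomial data gives a Beta(α+s, β+f) posterior.
So α = 7 − 4 = 3 and β = 79 − 52 = 27.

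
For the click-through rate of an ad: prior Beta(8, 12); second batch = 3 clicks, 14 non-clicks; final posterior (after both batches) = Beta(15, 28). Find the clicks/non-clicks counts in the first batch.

Because Beta–binomial updating is additive in the counts, the combined data contributed (α_post−α_prior, β_post−β_prior) successes and failures.
Total across both batches: 15−8=7 clicks, 28−12=16 non-clicks.
Subtract the second batch: 7−3=4 clicks and 16−14=2 non-clicks.

4 clicks and 2 non-clicks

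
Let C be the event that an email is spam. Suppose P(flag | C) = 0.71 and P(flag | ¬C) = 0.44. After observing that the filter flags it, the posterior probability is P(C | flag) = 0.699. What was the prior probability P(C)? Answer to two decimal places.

P(C) = 0.59

Bayes' rule in odds form gives O(C|E) = O(C)·[P(E|C)/P(E|¬C)], hence O(C) = O(C|E)/LR.
Posterior odds = 0.699/(1−0.699) = 2.3223. LR = 0.71/0.44 = 1.6136.
Prior odds = 2.3223/1.6136 = 1.4392, so P(C) = 1.4392/(1+1.4392) ≈ 0.59.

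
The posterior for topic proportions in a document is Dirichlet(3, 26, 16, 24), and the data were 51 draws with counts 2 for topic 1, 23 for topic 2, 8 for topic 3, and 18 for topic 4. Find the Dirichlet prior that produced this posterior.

For a Dirichlet(α) prior with multinomial counts c, the posterior is Dirichlet(α + c) componentwise.
Subtract each count from the matching posterior parameter: 3−2=1, 26−23=3, 16−8=8, 24−18=6.

Dirichlet(1, 3, 8, 6)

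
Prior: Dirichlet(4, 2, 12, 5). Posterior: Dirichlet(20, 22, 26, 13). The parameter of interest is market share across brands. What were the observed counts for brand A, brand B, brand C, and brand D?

counts (16, 20, 14, 8)

For a Dirichlet(α) prior with multinomial counts c, the posterior is Dirichlet(α + c) componentwise.
Counts are posterior − prior componentwise: 20−4=16, 22−2=20, 26−12=14, 13−5=8.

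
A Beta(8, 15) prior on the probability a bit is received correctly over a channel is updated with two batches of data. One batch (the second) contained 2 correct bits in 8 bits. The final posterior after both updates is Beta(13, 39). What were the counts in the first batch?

3 correct bits and 18 errors

Because Beta–binomial updating is additive in the counts, the combined data contributed (α_post−α_prior, β_post−β_prior) successes and failures.
Total across both batches: 13−8=5 correct bits, 39−15=24 errors.
Subtract the second batch: 5−2=3 correct bits and 24−6=18 errors.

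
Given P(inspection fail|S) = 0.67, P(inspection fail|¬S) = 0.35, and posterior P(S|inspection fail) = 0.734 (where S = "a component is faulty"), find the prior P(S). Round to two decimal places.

In odds form, posterior odds = prior odds × likelihood ratio, so prior odds = posterior odds ÷ LR.
Posterior odds = 0.734/(1−0.734) = 2.7594. LR = 0.67/0.35 = 1.9143.
Prior odds = 2.7594/1.9143 = 1.4415, so P(S) = 1.4415/(1+1.4415) ≈ 0.59.

P(S) = 0.59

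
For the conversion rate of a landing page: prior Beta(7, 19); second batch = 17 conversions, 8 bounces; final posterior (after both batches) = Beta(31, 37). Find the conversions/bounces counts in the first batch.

Because Beta–binomial updating is additive in the counts, the combined data contributed (α_post−α_prior, β_post−β_prior) successes and failures.
Total across both batches: 31−7=24 conversions, 37−19=18 bounces.
Subtract the second batch: 24−17=7 conversions and 18−8=10 bounces.

7 conversions and 10 bounces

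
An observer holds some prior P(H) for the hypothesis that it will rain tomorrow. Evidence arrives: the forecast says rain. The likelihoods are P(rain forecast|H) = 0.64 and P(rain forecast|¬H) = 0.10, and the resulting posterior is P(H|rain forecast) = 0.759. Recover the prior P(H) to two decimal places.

P(H) = 0.33

In odds form, posterior odds = prior odds × likelihood ratio, so prior odds = posterior odds ÷ LR.
Posterior odds = 0.759/(1−0.759) = 3.1494. LR = 0.64/0.10 = 6.4000.
Prior odds = 3.1494/6.4000 = 0.4921, so P(H) = 0.4921/(1+0.4921) ≈ 0.33.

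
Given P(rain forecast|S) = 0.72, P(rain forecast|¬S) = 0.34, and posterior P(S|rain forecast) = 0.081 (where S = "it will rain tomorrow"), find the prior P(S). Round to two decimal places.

P(S) = 0.04

Bayes' rule in odds form gives O(S|E) = O(S)·[P(E|S)/P(E|¬S)], hence O(S) = O(S|E)/LR.
Posterior odds = 0.081/(1−0.081) = 0.0881. LR = 0.72/0.34 = 2.1176.
Prior odds = 0.0881/2.1176 = 0.0416, so P(S) = 0.0416/(1+0.0416) ≈ 0.04.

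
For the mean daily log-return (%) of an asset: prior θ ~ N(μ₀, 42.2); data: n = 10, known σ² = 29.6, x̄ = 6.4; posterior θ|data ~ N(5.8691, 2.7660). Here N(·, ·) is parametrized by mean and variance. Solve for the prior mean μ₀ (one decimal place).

The posterior mean is a precision-weighted average: μ_n = (τ₀μ₀ + τ_data·x̄)/(τ₀+τ_data), with τ₀=1/σ₀² and τ_data=n/σ².
Here τ₀ = 1/42.2 = 0.023697 and τ_data = 10/29.6 = 0.337838, so τ_n = 0.361535.
Rearranging for μ₀: μ₀ = (μ_n·τ_n − τ_data·x̄)/τ₀ = (5.8691·0.361535 − 0.337838·6.4) / 0.023697 = -0.040278/0.023697 ≈ -1.7.

μ₀ = -1.7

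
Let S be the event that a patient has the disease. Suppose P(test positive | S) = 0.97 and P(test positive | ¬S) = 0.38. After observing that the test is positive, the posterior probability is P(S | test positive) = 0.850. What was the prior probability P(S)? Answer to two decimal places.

Bayes' rule in odds form gives O(S|E) = O(S)·[P(E|S)/P(E|¬S)], hence O(S) = O(S|E)/LR.
Posterior odds = 0.850/(1−0.850) = 5.6667. LR = 0.97/0.38 = 2.5526.
Prior odds = 5.6667/2.5526 = 2.2200, so P(S) = 2.2200/(1+2.2200) ≈ 0.69.

P(S) = 0.69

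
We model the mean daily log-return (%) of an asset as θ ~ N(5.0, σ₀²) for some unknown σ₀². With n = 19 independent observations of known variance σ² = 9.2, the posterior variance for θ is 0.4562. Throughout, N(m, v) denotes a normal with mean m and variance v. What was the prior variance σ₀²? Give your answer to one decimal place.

For the Normal–Normal model with known σ², precisions add: τ_n = τ₀ + n/σ².
So 1/σ₀² = 1/0.4562 − 19/9.2 = 2.192021 − 2.065217 = 0.126804.
Hence σ₀² = 1/0.126804 ≈ 7.9.

σ₀² = 7.9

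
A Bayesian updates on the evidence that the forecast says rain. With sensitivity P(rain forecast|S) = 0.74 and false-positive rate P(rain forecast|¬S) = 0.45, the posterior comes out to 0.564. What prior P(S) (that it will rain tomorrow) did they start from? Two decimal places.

In odds form, posterior odds = prior odds × likelihood ratio, so prior odds = posterior odds ÷ LR.
Posterior odds = 0.564/(1−0.564) = 1.2936. LR = 0.74/0.45 = 1.6444.
Prior odds = 1.2936/1.6444 = 0.7867, so P(S) = 0.7867/(1+0.7867) ≈ 0.44.

P(S) = 0.44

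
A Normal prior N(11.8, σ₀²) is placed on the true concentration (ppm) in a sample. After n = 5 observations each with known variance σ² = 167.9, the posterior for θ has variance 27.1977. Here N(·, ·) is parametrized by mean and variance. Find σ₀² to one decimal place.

σ₀² = 143.1

Posterior precision equals prior precision plus data precision: 1/σ_n² = 1/σ₀² + n/σ².
So 1/σ₀² = 1/27.1977 − 5/167.9 = 0.036768 − 0.029780 = 0.006988.
Hence σ₀² = 1/0.006988 ≈ 143.1.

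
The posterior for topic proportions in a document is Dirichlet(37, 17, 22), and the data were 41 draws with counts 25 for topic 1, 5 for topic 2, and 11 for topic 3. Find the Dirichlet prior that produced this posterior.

Dirichlet(12, 12, 11)

For a Dirichlet(α) prior with multinomial counts c, the posterior is Dirichlet(α + c) componentwise.
Subtract each count from the matching posterior parameter: 37−25=12, 17−5=12, 22−11=11.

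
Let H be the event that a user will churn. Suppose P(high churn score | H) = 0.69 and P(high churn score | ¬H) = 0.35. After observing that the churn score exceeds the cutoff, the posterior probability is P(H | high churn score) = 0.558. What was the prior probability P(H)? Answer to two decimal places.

P(H) = 0.39

In odds form, posterior odds = prior odds × likelihood ratio, so prior odds = posterior odds ÷ LR.
Posterior odds = 0.558/(1−0.558) = 1.2624. LR = 0.69/0.35 = 1.9714.
Prior odds = 1.2624/1.9714 = 0.6404, so P(H) = 0.6404/(1+0.6404) ≈ 0.39.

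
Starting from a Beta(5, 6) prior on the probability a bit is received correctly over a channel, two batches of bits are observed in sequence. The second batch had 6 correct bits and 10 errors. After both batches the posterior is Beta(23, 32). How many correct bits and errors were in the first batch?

12 correct bits and 16 errors

Sequential conjugate updates are equivalent to a single update on the pooled data, so total successes = posterior α − prior α and total failures = posterior β − prior β.
Total across both batches: 23−5=18 correct bits, 32−6=26 errors.
Subtract the second batch: 18−6=12 correct bits and 26−10=16 errors.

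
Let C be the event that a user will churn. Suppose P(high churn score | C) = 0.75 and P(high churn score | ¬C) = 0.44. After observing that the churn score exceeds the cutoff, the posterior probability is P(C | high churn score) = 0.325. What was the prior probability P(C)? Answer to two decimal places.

In odds form, posterior odds = prior odds × likelihood ratio, so prior odds = posterior odds ÷ LR.
Posterior odds = 0.325/(1−0.325) = 0.4815. LR = 0.75/0.44 = 1.7045.
Prior odds = 0.4815/1.7045 = 0.2825, so P(C) = 0.2825/(1+0.2825) ≈ 0.22.

P(C) = 0.22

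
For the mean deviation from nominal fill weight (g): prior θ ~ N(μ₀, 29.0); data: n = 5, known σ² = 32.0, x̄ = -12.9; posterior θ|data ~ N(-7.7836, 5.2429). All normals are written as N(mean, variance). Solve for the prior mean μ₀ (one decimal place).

μ₀ = 15.4

With known observation variance, the Normal–Normal posterior has precision τ_n = τ₀ + n/σ² and mean μ_n = (τ₀μ₀ + (n/σ²)x̄)/τ_n.
Here τ₀ = 1/29.0 = 0.034483 and τ_data = 5/32.0 = 0.156250, so τ_n = 0.190733.
Rearranging for μ₀: μ₀ = (μ_n·τ_n − τ_data·x̄)/τ₀ = (-7.7836·0.190733 − 0.156250·-12.9) / 0.034483 = 0.531036/0.034483 ≈ 15.4.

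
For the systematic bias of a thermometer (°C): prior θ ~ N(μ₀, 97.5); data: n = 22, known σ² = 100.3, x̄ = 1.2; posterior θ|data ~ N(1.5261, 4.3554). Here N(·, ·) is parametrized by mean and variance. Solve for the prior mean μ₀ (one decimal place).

With known observation variance, the Normal–Normal posterior has precision τ_n = τ₀ + n/σ² and mean μ_n = (τ₀μ₀ + (n/σ²)x̄)/τ_n.
Here τ₀ = 1/97.5 = 0.010256 and τ_data = 22/100.3 = 0.219342, so τ_n = 0.229598.
Rearranging for μ₀: μ₀ = (μ_n·τ_n − τ_data·x̄)/τ₀ = (1.5261·0.229598 − 0.219342·1.2) / 0.010256 = 0.087179/0.010256 ≈ 8.5.

μ₀ = 8.5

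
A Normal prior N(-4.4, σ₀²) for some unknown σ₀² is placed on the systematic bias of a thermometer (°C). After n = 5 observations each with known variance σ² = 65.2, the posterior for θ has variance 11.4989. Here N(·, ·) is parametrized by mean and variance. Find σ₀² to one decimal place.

σ₀² = 97.3

Posterior precision equals prior precision plus data precision: 1/σ_n² = 1/σ₀² + n/σ².
So 1/σ₀² = 1/11.4989 − 5/65.2 = 0.086965 − 0.076687 = 0.010278.
Hence σ₀² = 1/0.010278 ≈ 97.3.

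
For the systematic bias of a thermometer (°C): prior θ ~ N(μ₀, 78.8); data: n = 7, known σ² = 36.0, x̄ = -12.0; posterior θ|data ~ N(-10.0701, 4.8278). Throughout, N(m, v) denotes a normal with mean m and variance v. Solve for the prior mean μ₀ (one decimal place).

The posterior mean is a precision-weighted average: μ_n = (τ₀μ₀ + τ_data·x̄)/(τ₀+τ_data), with τ₀=1/σ₀² and τ_data=n/σ².
Here τ₀ = 1/78.8 = 0.012690 and τ_data = 7/36.0 = 0.194444, so τ_n = 0.207134.
Rearranging for μ₀: μ₀ = (μ_n·τ_n − τ_data·x̄)/τ₀ = (-10.0701·0.207134 − 0.194444·-12.0) / 0.012690 = 0.247468/0.012690 ≈ 19.5.

μ₀ = 19.5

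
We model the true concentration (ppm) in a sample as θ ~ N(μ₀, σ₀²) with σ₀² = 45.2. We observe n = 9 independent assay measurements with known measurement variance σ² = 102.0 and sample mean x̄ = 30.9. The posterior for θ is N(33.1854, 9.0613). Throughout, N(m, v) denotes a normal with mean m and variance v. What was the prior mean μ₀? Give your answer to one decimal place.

The posterior mean is a precision-weighted average: μ_n = (τ₀μ₀ + τ_data·x̄)/(τ₀+τ_data), with τ₀=1/σ₀² and τ_data=n/σ².
Here τ₀ = 1/45.2 = 0.022124 and τ_data = 9/102.0 = 0.088235, so τ_n = 0.110359.
Rearranging for μ₀: μ₀ = (μ_n·τ_n − τ_data·x̄)/τ₀ = (33.1854·0.110359 − 0.088235·30.9) / 0.022124 = 0.935846/0.022124 ≈ 42.3.

μ₀ = 42.3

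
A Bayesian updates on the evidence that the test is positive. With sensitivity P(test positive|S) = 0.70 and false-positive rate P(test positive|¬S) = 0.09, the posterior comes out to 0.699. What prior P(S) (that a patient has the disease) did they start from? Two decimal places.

P(S) = 0.23

In odds form, posterior odds = prior odds × likelihood ratio, so prior odds = posterior odds ÷ LR.
Posterior odds = 0.699/(1−0.699) = 2.3223. LR = 0.70/0.09 = 7.7778.
Prior odds = 2.3223/7.7778 = 0.2986, so P(S) = 0.2986/(1+0.2986) ≈ 0.23.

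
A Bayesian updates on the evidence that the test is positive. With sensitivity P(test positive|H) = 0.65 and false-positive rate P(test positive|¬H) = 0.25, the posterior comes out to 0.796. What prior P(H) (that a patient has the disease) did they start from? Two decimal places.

In odds form, posterior odds = prior odds × likelihood ratio, so prior odds = posterior odds ÷ LR.
Posterior odds = 0.796/(1−0.796) = 3.9020. LR = 0.65/0.25 = 2.6000.
Prior odds = 3.9020/2.6000 = 1.5008, so P(H) = 1.5008/(1+1.5008) ≈ 0.60.

P(H) = 0.60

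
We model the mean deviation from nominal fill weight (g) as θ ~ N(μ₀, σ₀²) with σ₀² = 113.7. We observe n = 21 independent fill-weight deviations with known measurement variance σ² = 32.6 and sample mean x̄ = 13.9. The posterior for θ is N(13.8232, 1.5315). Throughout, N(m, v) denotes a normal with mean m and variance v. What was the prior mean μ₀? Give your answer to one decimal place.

μ₀ = 8.2

The posterior mean is a precision-weighted average: μ_n = (τ₀μ₀ + τ_data·x̄)/(τ₀+τ_data), with τ₀=1/σ₀² and τ_data=n/σ².
Here τ₀ = 1/113.7 = 0.008795 and τ_data = 21/32.6 = 0.644172, so τ_n = 0.652967.
Rearranging for μ₀: μ₀ = (μ_n·τ_n − τ_data·x̄)/τ₀ = (13.8232·0.652967 − 0.644172·13.9) / 0.008795 = 0.072103/0.008795 ≈ 8.2.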